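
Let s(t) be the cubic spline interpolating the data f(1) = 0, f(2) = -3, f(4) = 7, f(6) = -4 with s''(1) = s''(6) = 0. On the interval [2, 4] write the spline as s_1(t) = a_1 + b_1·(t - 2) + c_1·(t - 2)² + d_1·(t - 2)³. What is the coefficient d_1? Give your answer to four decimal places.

-1.8636

With M_i denoting the second derivative at x_i, h_i = 1, 2, 2, and Δ_i = (y_(i+1) − y_i)/h_i = -3, 5, -11/2:
  1·M_0 + 6·M_1 + 2·M_2 = 6(Δ_1 - Δ_0) = 48
  2·M_1 + 8·M_2 + 2·M_3 = 6(Δ_2 - Δ_1) = -63
Natural end conditions: M_0 = M_3 = 0.
Forward elimination and back-substitution give M_0 = 0, M_1 = 255/22, M_2 = -237/22, M_3 = 0.
On [2, 4], with s_1(t) = a_1 + b_1·(t - 2) + c_1·(t - 2)² + d_1·(t - 2)³: c_1 = M_1/2 = 255/44, d_1 = (M_2 - M_1)/(6h_1) = -41/22, b_1 = Δ_1 - h_1(2M_1 + M_2)/6 = 19/22.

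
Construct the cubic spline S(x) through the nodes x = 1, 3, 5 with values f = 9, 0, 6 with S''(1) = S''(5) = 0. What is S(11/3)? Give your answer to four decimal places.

0.6111

Put m_i = S'' at the i-th knot. Here h = (2, 2) and Δ = (-9/2, 3), so the interior equations h_(i-1)·m_(i-1) + 2(h_(i-1)+h_i)·m_i + h_i·m_(i+1) = 6(Δ_i − Δ_(i-1)) read
  2·m_0 + 8·m_1 + 2·m_2 = 6(Δ_1 - Δ_0) = 45
Natural end conditions: m_0 = m_2 = 0.
Solving the tridiagonal system: m_0 = 0, m_1 = 45/8, m_2 = 0.
On [3, 5], S(x) = 0 - 3/4·(x - 3) + 45/16·(x - 3)² - 15/32·(x - 3)³.
With (x - 3) = 2/3: S(11/3) = 11/18.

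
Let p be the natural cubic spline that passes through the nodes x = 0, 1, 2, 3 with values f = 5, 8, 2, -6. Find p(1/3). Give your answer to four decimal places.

6.6716

Write m_i for p''(x_i). With h_i = 1, 1, 1 and divided differences Δ_i = 3, -6, -8, the continuity of p' gives the tridiagonal system
  1·m_0 + 4·m_1 + 1·m_2 = 6(Δ_1 - Δ_0) = -54
  1·m_1 + 4·m_2 + 1·m_3 = 6(Δ_2 - Δ_1) = -12
Natural end conditions: m_0 = m_3 = 0.
Hence m_0 = 0, m_1 = -68/5, m_2 = 2/5, m_3 = 0.
On [0, 1], p(x) = 5 + 79/15·x + 0·x² - 34/15·x³.
With x = 1/3: p(1/3) = 2702/405.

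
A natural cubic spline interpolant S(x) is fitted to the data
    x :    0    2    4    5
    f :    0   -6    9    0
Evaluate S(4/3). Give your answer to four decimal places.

-7.2323

Write m_i for S''(x_i). With h_i = 2, 2, 1 and divided differences Δ_i = -3, 15/2, -9, the continuity of S' gives the tridiagonal system
  2·m_0 + 8·m_1 + 2·m_2 = 6(Δ_1 - Δ_0) = 63
  2·m_1 + 6·m_2 + 1·m_3 = 6(Δ_2 - Δ_1) = -99
Natural end conditions: m_0 = m_3 = 0.
Forward elimination and back-substitution give m_0 = 0, m_1 = 144/11, m_2 = -459/22, m_3 = 0.
On [0, 2], S(x) = 0 - 81/11·x + 0·x² + 12/11·x³.
With x = 4/3: S(4/3) = -716/99.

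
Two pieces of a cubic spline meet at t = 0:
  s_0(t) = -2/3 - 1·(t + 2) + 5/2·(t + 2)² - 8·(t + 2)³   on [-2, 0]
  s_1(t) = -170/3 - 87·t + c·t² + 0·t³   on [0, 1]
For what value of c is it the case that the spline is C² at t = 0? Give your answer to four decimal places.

-45.5000

s_0''(t) = 5 - 48·(t + 2), so s_0''(0) = -91. On the right, s_1''(0) = 2c, so c = -91/2.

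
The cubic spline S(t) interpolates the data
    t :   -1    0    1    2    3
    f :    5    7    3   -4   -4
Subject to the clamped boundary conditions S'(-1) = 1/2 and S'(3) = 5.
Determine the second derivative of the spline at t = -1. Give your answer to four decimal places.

With M_i denoting the second derivative at x_i, h_i = 1, 1, 1, 1, and Δ_i = (y_(i+1) − y_i)/h_i = 2, -4, -7, 0:
  1·M_0 + 4·M_1 + 1·M_2 = 6(Δ_1 - Δ_0) = -36
  1·M_1 + 4·M_2 + 1·M_3 = 6(Δ_2 - Δ_1) = -18
  1·M_2 + 4·M_3 + 1·M_4 = 6(Δ_3 - Δ_2) = 42
Clamped end conditions give two more equations: 2h_0·M_0 + h_0·M_1 = 6(Δ_0 - S'(-1)) = 9 and h_3·M_3 + 2h_3·M_4 = 6(S'(3) - Δ_3) = 30.
Solving: M_0 = 543/56, M_1 = -291/28, M_2 = -33/8, M_3 = 249/28, M_4 = 591/56.

9.6964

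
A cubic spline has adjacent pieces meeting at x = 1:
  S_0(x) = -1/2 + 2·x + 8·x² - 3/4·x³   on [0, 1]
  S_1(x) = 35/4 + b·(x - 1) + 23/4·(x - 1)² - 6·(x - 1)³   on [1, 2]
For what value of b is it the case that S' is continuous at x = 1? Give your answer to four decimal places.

S_0'(x) = 2 + 16·x - 9/4·x², so S_0'(1) = 63/4. On the right, S_1'(1) = b, so b = 63/4.

15.7500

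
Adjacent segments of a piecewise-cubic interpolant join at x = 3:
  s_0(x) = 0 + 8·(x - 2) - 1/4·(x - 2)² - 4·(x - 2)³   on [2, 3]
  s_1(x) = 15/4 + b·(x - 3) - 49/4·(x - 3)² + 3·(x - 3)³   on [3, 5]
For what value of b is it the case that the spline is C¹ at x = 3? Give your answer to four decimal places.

-4.5000

s_0'(x) = 8 - 1/2·(x - 2) - 12·(x - 2)², so s_0'(3) = -9/2. On the right, s_1'(3) = b, so b = -9/2.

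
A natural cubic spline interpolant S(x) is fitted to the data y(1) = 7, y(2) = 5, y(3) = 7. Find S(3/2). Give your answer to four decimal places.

5.6250

Write m_i for S''(x_i). With h_i = 1, 1 and divided differences Δ_i = -2, 2, the continuity of S' gives the tridiagonal system
  1·m_0 + 4·m_1 + 1·m_2 = 6(Δ_1 - Δ_0) = 24
Natural end conditions: m_0 = m_2 = 0.
Forward elimination and back-substitution give m_0 = 0, m_1 = 6, m_2 = 0.
On [1, 2], S(x) = 7 - 3·(x - 1) + 0·(x - 1)² + 1·(x - 1)³.
With (x - 1) = 1/2: S(3/2) = 45/8.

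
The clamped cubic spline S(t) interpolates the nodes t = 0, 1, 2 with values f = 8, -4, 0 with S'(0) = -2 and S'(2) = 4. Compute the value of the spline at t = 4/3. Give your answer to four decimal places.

-4.2222

With σ_i denoting the second derivative at x_i, h_i = 1, 1, and Δ_i = (y_(i+1) − y_i)/h_i = -12, 4:
  1·σ_0 + 4·σ_1 + 1·σ_2 = 6(Δ_1 - Δ_0) = 96
Clamped end conditions give two more equations: 2h_0·σ_0 + h_0·σ_1 = 6(Δ_0 - S'(0)) = -60 and h_1·σ_1 + 2h_1·σ_2 = 6(S'(2) - Δ_1) = 0.
Forward elimination and back-substitution give σ_0 = -51, σ_1 = 42, σ_2 = -21.
On [1, 2], S(t) = -4 - 13/2·(t - 1) + 21·(t - 1)² - 21/2·(t - 1)³.
With (t - 1) = 1/3: S(4/3) = -38/9.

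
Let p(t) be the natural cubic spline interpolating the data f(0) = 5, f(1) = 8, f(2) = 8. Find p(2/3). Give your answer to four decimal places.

Let M_i = p''(x_i). Step sizes h_i = 1, 1; slopes of the chords Δ_i = (y_(i+1) - y_i)/h_i = 3, 0.
  1·M_0 + 4·M_1 + 1·M_2 = 6(Δ_1 - Δ_0) = -18
Natural end conditions: M_0 = M_2 = 0.
Hence M_0 = 0, M_1 = -9/2, M_2 = 0.
On [0, 1], p(t) = 5 + 15/4·t + 0·t² - 3/4·t³.
With t = 2/3: p(2/3) = 131/18.

7.2778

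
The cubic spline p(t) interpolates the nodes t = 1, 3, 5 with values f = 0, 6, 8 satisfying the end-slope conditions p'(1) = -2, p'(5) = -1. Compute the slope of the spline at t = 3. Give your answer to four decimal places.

Put m_i = p'' at the i-th knot. Here h = (2, 2) and Δ = (3, 1), so the interior equations h_(i-1)·m_(i-1) + 2(h_(i-1)+h_i)·m_i + h_i·m_(i+1) = 6(Δ_i − Δ_(i-1)) read
  2·m_0 + 8·m_1 + 2·m_2 = 6(Δ_1 - Δ_0) = -12
Clamped end conditions give two more equations: 2h_0·m_0 + h_0·m_1 = 6(Δ_0 - p'(1)) = 30 and h_1·m_1 + 2h_1·m_2 = 6(p'(5) - Δ_1) = -12.
Forward elimination and back-substitution give m_0 = 37/4, m_1 = -7/2, m_2 = -5/4.
On [3, 5], p'(t) = b_1 + 2c_1·(t - 3) + 3d_1·(t - 3)² with b_1 = Δ_1 - h_1(2m_1 + m_2)/6 = 15/4, c_1 = m_1/2 = -7/4, d_1 = (m_2 - m_1)/(6h_1) = 3/16. So p'(3) = 15/4.

3.7500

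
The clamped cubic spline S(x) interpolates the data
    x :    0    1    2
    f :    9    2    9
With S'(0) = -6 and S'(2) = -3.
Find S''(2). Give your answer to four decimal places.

-49.5000

With m_i denoting the second derivative at x_i, h_i = 1, 1, and Δ_i = (y_(i+1) − y_i)/h_i = -7, 7:
  1·m_0 + 4·m_1 + 1·m_2 = 6(Δ_1 - Δ_0) = 84
Clamped end conditions give two more equations: 2h_0·m_0 + h_0·m_1 = 6(Δ_0 - S'(0)) = -6 and h_1·m_1 + 2h_1·m_2 = 6(S'(2) - Δ_1) = -60.
Forward elimination and back-substitution give m_0 = -45/2, m_1 = 39, m_2 = -99/2.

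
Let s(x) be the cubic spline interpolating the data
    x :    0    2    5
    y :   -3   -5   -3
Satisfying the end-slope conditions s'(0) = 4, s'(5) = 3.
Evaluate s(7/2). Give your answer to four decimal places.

Let M_i = s''(x_i). Step sizes h_i = 2, 3; slopes of the chords Δ_i = (y_(i+1) - y_i)/h_i = -1, 2/3.
  2·M_0 + 10·M_1 + 3·M_2 = 6(Δ_1 - Δ_0) = 10
Clamped end conditions give two more equations: 2h_0·M_0 + h_0·M_1 = 6(Δ_0 - s'(0)) = -30 and h_1·M_1 + 2h_1·M_2 = 6(s'(5) - Δ_1) = 14.
Solving: M_0 = -87/10, M_1 = 12/5, M_2 = 17/15.
On [2, 5], s(x) = -5 - 23/10·(x - 2) + 6/5·(x - 2)² - 19/270·(x - 2)³.
With (x - 2) = 3/2: s(7/2) = -479/80.

-5.9875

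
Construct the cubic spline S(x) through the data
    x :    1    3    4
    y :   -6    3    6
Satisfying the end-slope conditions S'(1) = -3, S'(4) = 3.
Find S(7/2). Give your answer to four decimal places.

Put m_i = S'' at the i-th knot. Here h = (2, 1) and Δ = (9/2, 3), so the interior equations h_(i-1)·m_(i-1) + 2(h_(i-1)+h_i)·m_i + h_i·m_(i+1) = 6(Δ_i − Δ_(i-1)) read
  2·m_0 + 6·m_1 + 1·m_2 = 6(Δ_1 - Δ_0) = -9
Clamped end conditions give two more equations: 2h_0·m_0 + h_0·m_1 = 6(Δ_0 - S'(1)) = 45 and h_1·m_1 + 2h_1·m_2 = 6(S'(4) - Δ_1) = 0.
Solving: m_0 = 59/4, m_1 = -7, m_2 = 7/2.
On [3, 4], S(x) = 3 + 19/4·(x - 3) - 7/2·(x - 3)² + 7/4·(x - 3)³.
With (x - 3) = 1/2: S(7/2) = 151/32.

4.7188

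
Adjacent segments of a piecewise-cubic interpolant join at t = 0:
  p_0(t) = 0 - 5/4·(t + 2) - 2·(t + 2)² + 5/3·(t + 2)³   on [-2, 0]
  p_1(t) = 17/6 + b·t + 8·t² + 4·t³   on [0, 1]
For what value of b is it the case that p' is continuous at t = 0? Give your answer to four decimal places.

10.7500

p_0'(t) = -5/4 - 4·(t + 2) + 5·(t + 2)², so p_0'(0) = 43/4. On the right, p_1'(0) = b, so b = 43/4.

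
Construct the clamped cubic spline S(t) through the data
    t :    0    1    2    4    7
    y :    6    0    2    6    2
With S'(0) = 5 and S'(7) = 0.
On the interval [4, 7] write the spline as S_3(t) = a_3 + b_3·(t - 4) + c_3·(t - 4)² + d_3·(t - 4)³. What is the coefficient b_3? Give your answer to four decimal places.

-0.4712

Let m_i = S''(x_i). Step sizes h_i = 1, 1, 2, 3; slopes of the chords Δ_i = (y_(i+1) - y_i)/h_i = -6, 2, 2, -4/3.
  1·m_0 + 4·m_1 + 1·m_2 = 6(Δ_1 - Δ_0) = 48
  1·m_1 + 6·m_2 + 2·m_3 = 6(Δ_2 - Δ_1) = 0
  2·m_2 + 10·m_3 + 3·m_4 = 6(Δ_3 - Δ_2) = -20
Clamped end conditions give two more equations: 2h_0·m_0 + h_0·m_1 = 6(Δ_0 - S'(0)) = -66 and h_3·m_3 + 2h_3·m_4 = 6(S'(7) - Δ_3) = 8.
Solving the tridiagonal system: m_0 = -4685/104, m_1 = 1253/52, m_2 = -347/104, m_3 = -53/26, m_4 = 367/156.
On [4, 7], with S_3(t) = a_3 + b_3·(t - 4) + c_3·(t - 4)² + d_3·(t - 4)³: c_3 = m_3/2 = -53/52, d_3 = (m_4 - m_3)/(6h_3) = 685/2808, b_3 = Δ_3 - h_3(2m_3 + m_4)/6 = -49/104.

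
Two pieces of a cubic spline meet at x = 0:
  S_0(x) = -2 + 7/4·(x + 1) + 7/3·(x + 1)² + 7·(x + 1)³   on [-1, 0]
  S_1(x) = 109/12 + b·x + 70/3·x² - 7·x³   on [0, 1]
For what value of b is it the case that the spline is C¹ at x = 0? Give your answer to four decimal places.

S_0'(x) = 7/4 + 14/3·(x + 1) + 21·(x + 1)², so S_0'(0) = 329/12. On the right, S_1'(0) = b, so b = 329/12.

27.4167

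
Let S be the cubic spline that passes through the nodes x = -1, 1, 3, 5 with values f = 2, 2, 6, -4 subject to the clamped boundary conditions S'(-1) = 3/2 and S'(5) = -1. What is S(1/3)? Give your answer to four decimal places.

1.7086

With M_i denoting the second derivative at x_i, h_i = 2, 2, 2, and Δ_i = (y_(i+1) − y_i)/h_i = 0, 2, -5:
  2·M_0 + 8·M_1 + 2·M_2 = 6(Δ_1 - Δ_0) = 12
  2·M_1 + 8·M_2 + 2·M_3 = 6(Δ_2 - Δ_1) = -42
Clamped end conditions give two more equations: 2h_0·M_0 + h_0·M_1 = 6(Δ_0 - S'(-1)) = -9 and h_2·M_2 + 2h_2·M_3 = 6(S'(5) - Δ_2) = 24.
Forward elimination and back-substitution give M_0 = -71/15, M_1 = 149/30, M_2 = -137/15, M_3 = 317/30.
On [-1, 1], S(x) = 2 + 3/2·(x + 1) - 71/30·(x + 1)² + 97/120·(x + 1)³.
With (x + 1) = 4/3: S(1/3) = 692/405.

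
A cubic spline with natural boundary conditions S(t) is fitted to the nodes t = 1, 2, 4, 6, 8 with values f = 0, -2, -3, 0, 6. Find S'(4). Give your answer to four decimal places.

Put σ_i = S'' at the i-th knot. Here h = (1, 2, 2, 2) and Δ = (-2, -1/2, 3/2, 3), so the interior equations h_(i-1)·σ_(i-1) + 2(h_(i-1)+h_i)·σ_i + h_i·σ_(i+1) = 6(Δ_i − Δ_(i-1)) read
  1·σ_0 + 6·σ_1 + 2·σ_2 = 6(Δ_1 - Δ_0) = 9
  2·σ_1 + 8·σ_2 + 2·σ_3 = 6(Δ_2 - Δ_1) = 12
  2·σ_2 + 8·σ_3 + 2·σ_4 = 6(Δ_3 - Δ_2) = 9
Natural end conditions: σ_0 = σ_4 = 0.
Solving the tridiagonal system: σ_0 = 0, σ_1 = 48/41, σ_2 = 81/82, σ_3 = 36/41, σ_4 = 0.
On [4, 6], S'(t) = b_2 + 2c_2·(t - 4) + 3d_2·(t - 4)² with b_2 = Δ_2 - h_2(2σ_2 + σ_3)/6 = 45/82, c_2 = σ_2/2 = 81/164, d_2 = (σ_3 - σ_2)/(6h_2) = -3/328. So S'(4) = 45/82.

0.5488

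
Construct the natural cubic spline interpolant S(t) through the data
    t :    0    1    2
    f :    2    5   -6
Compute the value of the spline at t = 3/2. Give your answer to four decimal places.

0.8125

Put M_i = S'' at the i-th knot. Here h = (1, 1) and Δ = (3, -11), so the interior equations h_(i-1)·M_(i-1) + 2(h_(i-1)+h_i)·M_i + h_i·M_(i+1) = 6(Δ_i − Δ_(i-1)) read
  1·M_0 + 4·M_1 + 1·M_2 = 6(Δ_1 - Δ_0) = -84
Natural end conditions: M_0 = M_2 = 0.
Forward elimination and back-substitution give M_0 = 0, M_1 = -21, M_2 = 0.
On [1, 2], S(t) = 5 - 4·(t - 1) - 21/2·(t - 1)² + 7/2·(t - 1)³.
With (t - 1) = 1/2: S(3/2) = 13/16.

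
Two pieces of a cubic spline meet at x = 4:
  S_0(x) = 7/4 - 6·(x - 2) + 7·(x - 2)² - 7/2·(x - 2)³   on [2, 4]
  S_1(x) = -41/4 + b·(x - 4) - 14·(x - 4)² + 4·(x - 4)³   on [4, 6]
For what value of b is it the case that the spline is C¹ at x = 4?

-20

S_0'(x) = -6 + 14·(x - 2) - 21/2·(x - 2)², so S_0'(4) = -20. On the right, S_1'(4) = b, so b = -20.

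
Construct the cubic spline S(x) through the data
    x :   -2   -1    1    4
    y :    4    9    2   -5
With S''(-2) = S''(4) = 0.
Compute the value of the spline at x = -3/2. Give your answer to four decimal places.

7.0848

Write σ_i for S''(x_i). With h_i = 1, 2, 3 and divided differences Δ_i = 5, -7/2, -7/3, the continuity of S' gives the tridiagonal system
  1·σ_0 + 6·σ_1 + 2·σ_2 = 6(Δ_1 - Δ_0) = -51
  2·σ_1 + 10·σ_2 + 3·σ_3 = 6(Δ_2 - Δ_1) = 7
Natural end conditions: σ_0 = σ_3 = 0.
Forward elimination and back-substitution give σ_0 = 0, σ_1 = -131/14, σ_2 = 18/7, σ_3 = 0.
On [-2, -1], S(x) = 4 + 551/84·(x + 2) + 0·(x + 2)² - 131/84·(x + 2)³.
With (x + 2) = 1/2: S(-3/2) = 1587/224.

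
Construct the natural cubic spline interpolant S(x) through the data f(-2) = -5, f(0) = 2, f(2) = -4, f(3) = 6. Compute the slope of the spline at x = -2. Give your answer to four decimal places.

6.4545

Let M_i = S''(x_i). Step sizes h_i = 2, 2, 1; slopes of the chords Δ_i = (y_(i+1) - y_i)/h_i = 7/2, -3, 10.
  2·M_0 + 8·M_1 + 2·M_2 = 6(Δ_1 - Δ_0) = -39
  2·M_1 + 6·M_2 + 1·M_3 = 6(Δ_2 - Δ_1) = 78
Natural end conditions: M_0 = M_3 = 0.
Solving the tridiagonal system: M_0 = 0, M_1 = -195/22, M_2 = 351/22, M_3 = 0.
On [-2, 0], S'(x) = b_0 + 2c_0·(x + 2) + 3d_0·(x + 2)² with b_0 = Δ_0 - h_0(2M_0 + M_1)/6 = 71/11, c_0 = M_0/2 = 0, d_0 = (M_1 - M_0)/(6h_0) = -65/88. So S'(-2) = 71/11.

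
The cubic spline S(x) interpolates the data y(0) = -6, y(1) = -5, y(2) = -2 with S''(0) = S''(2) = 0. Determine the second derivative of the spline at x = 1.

3

Write σ_i for S''(x_i). With h_i = 1, 1 and divided differences Δ_i = 1, 3, the continuity of S' gives the tridiagonal system
  1·σ_0 + 4·σ_1 + 1·σ_2 = 6(Δ_1 - Δ_0) = 12
Natural end conditions: σ_0 = σ_2 = 0.
Forward elimination and back-substitution give σ_0 = 0, σ_1 = 3, σ_2 = 0.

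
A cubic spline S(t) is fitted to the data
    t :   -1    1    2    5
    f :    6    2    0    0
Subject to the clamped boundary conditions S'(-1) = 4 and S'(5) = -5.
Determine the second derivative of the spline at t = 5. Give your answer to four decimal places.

-6.8571

Let M_i = S''(x_i). Step sizes h_i = 2, 1, 3; slopes of the chords Δ_i = (y_(i+1) - y_i)/h_i = -2, -2, 0.
  2·M_0 + 6·M_1 + 1·M_2 = 6(Δ_1 - Δ_0) = 0
  1·M_1 + 8·M_2 + 3·M_3 = 6(Δ_2 - Δ_1) = 12
Clamped end conditions give two more equations: 2h_0·M_0 + h_0·M_1 = 6(Δ_0 - S'(-1)) = -36 and h_2·M_2 + 2h_2·M_3 = 6(S'(5) - Δ_2) = -30.
Hence M_0 = -73/7, M_1 = 20/7, M_2 = 26/7, M_3 = -48/7.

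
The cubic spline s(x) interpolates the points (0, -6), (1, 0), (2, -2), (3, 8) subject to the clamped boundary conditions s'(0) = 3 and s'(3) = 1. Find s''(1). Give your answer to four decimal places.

-26.5333

Put M_i = s'' at the i-th knot. Here h = (1, 1, 1) and Δ = (6, -2, 10), so the interior equations h_(i-1)·M_(i-1) + 2(h_(i-1)+h_i)·M_i + h_i·M_(i+1) = 6(Δ_i − Δ_(i-1)) read
  1·M_0 + 4·M_1 + 1·M_2 = 6(Δ_1 - Δ_0) = -48
  1·M_1 + 4·M_2 + 1·M_3 = 6(Δ_2 - Δ_1) = 72
Clamped end conditions give two more equations: 2h_0·M_0 + h_0·M_1 = 6(Δ_0 - s'(0)) = 18 and h_2·M_2 + 2h_2·M_3 = 6(s'(3) - Δ_2) = -54.
Hence M_0 = 334/15, M_1 = -398/15, M_2 = 538/15, M_3 = -674/15.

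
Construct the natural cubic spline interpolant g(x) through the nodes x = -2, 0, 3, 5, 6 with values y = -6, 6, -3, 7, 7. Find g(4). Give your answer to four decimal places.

1.7836

Write σ_i for g''(x_i). With h_i = 2, 3, 2, 1 and divided differences Δ_i = 6, -3, 5, 0, the continuity of g' gives the tridiagonal system
  2·σ_0 + 10·σ_1 + 3·σ_2 = 6(Δ_1 - Δ_0) = -54
  3·σ_1 + 10·σ_2 + 2·σ_3 = 6(Δ_2 - Δ_1) = 48
  2·σ_2 + 6·σ_3 + 1·σ_4 = 6(Δ_3 - Δ_2) = -30
Natural end conditions: σ_0 = σ_4 = 0.
Hence σ_0 = 0, σ_1 = -2034/253, σ_2 = 2226/253, σ_3 = -2007/253, σ_4 = 0.
On [3, 5], g(x) = -3 + 450/253·(x - 3) + 1113/253·(x - 3)² - 1411/1012·(x - 3)³.
With (x - 3) = 1: g(4) = 1805/1012.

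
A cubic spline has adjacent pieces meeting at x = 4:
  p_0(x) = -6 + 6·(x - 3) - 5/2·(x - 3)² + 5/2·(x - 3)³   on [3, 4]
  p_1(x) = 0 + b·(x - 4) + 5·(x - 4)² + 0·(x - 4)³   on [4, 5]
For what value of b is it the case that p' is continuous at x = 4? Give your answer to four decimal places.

p_0'(x) = 6 - 5·(x - 3) + 15/2·(x - 3)², so p_0'(4) = 17/2. On the right, p_1'(4) = b, so b = 17/2.

8.5000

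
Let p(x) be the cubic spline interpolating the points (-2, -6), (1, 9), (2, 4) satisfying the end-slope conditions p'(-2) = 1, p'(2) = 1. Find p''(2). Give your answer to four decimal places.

With M_i denoting the second derivative at x_i, h_i = 3, 1, and Δ_i = (y_(i+1) − y_i)/h_i = 5, -5:
  3·M_0 + 8·M_1 + 1·M_2 = 6(Δ_1 - Δ_0) = -60
Clamped end conditions give two more equations: 2h_0·M_0 + h_0·M_1 = 6(Δ_0 - p'(-2)) = 24 and h_1·M_1 + 2h_1·M_2 = 6(p'(2) - Δ_1) = 36.
Solving: M_0 = 23/2, M_1 = -15, M_2 = 51/2.

25.5000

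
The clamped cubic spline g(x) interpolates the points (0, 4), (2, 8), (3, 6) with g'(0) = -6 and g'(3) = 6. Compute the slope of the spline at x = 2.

Put m_i = g'' at the i-th knot. Here h = (2, 1) and Δ = (2, -2), so the interior equations h_(i-1)·m_(i-1) + 2(h_(i-1)+h_i)·m_i + h_i·m_(i+1) = 6(Δ_i − Δ_(i-1)) read
  2·m_0 + 6·m_1 + 1·m_2 = 6(Δ_1 - Δ_0) = -24
Clamped end conditions give two more equations: 2h_0·m_0 + h_0·m_1 = 6(Δ_0 - g'(0)) = 48 and h_1·m_1 + 2h_1·m_2 = 6(g'(3) - Δ_1) = 48.
Solving: m_0 = 20, m_1 = -16, m_2 = 32.
On [2, 3], g'(x) = b_1 + 2c_1·(x - 2) + 3d_1·(x - 2)² with b_1 = Δ_1 - h_1(2m_1 + m_2)/6 = -2, c_1 = m_1/2 = -8, d_1 = (m_2 - m_1)/(6h_1) = 8. So g'(2) = -2.

-2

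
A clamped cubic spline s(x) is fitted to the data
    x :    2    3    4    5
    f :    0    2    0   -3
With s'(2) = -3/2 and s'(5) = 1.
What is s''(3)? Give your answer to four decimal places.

With M_i denoting the second derivative at x_i, h_i = 1, 1, 1, and Δ_i = (y_(i+1) − y_i)/h_i = 2, -2, -3:
  1·M_0 + 4·M_1 + 1·M_2 = 6(Δ_1 - Δ_0) = -24
  1·M_1 + 4·M_2 + 1·M_3 = 6(Δ_2 - Δ_1) = -6
Clamped end conditions give two more equations: 2h_0·M_0 + h_0·M_1 = 6(Δ_0 - s'(2)) = 21 and h_2·M_2 + 2h_2·M_3 = 6(s'(5) - Δ_2) = 24.
Solving: M_0 = 226/15, M_1 = -137/15, M_2 = -38/15, M_3 = 199/15.

-9.1333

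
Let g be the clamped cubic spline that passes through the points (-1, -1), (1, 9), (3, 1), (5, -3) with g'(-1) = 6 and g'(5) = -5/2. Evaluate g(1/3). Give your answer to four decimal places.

7.2272

Let M_i = g''(x_i). Step sizes h_i = 2, 2, 2; slopes of the chords Δ_i = (y_(i+1) - y_i)/h_i = 5, -4, -2.
  2·M_0 + 8·M_1 + 2·M_2 = 6(Δ_1 - Δ_0) = -54
  2·M_1 + 8·M_2 + 2·M_3 = 6(Δ_2 - Δ_1) = 12
Clamped end conditions give two more equations: 2h_0·M_0 + h_0·M_1 = 6(Δ_0 - g'(-1)) = -6 and h_2·M_2 + 2h_2·M_3 = 6(g'(5) - Δ_2) = -3.
Hence M_0 = 83/30, M_1 = -128/15, M_2 = 131/30, M_3 = -44/15.
On [-1, 1], g(x) = -1 + 6·(x + 1) + 83/60·(x + 1)² - 113/120·(x + 1)³.
With (x + 1) = 4/3: g(1/3) = 2927/405.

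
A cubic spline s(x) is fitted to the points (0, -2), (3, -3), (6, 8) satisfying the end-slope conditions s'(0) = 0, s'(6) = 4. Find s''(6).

-1

Let M_i = s''(x_i). Step sizes h_i = 3, 3; slopes of the chords Δ_i = (y_(i+1) - y_i)/h_i = -1/3, 11/3.
  3·M_0 + 12·M_1 + 3·M_2 = 6(Δ_1 - Δ_0) = 24
Clamped end conditions give two more equations: 2h_0·M_0 + h_0·M_1 = 6(Δ_0 - s'(0)) = -2 and h_1·M_1 + 2h_1·M_2 = 6(s'(6) - Δ_1) = 2.
Solving: M_0 = -5/3, M_1 = 8/3, M_2 = -1.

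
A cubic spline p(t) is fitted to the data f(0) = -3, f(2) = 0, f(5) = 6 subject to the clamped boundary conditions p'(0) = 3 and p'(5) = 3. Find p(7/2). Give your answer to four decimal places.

2.2688

With M_i denoting the second derivative at x_i, h_i = 2, 3, and Δ_i = (y_(i+1) − y_i)/h_i = 3/2, 2:
  2·M_0 + 10·M_1 + 3·M_2 = 6(Δ_1 - Δ_0) = 3
Clamped end conditions give two more equations: 2h_0·M_0 + h_0·M_1 = 6(Δ_0 - p'(0)) = -9 and h_1·M_1 + 2h_1·M_2 = 6(p'(5) - Δ_1) = 6.
Solving the tridiagonal system: M_0 = -51/20, M_1 = 3/5, M_2 = 7/10.
On [2, 5], p(t) = 0 + 21/20·(t - 2) + 3/10·(t - 2)² + 1/180·(t - 2)³.
With (t - 2) = 3/2: p(7/2) = 363/160.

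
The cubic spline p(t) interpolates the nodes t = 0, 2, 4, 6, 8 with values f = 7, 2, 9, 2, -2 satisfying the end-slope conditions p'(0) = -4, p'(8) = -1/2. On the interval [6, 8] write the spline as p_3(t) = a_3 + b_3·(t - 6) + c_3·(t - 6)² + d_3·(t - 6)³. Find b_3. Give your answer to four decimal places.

-4.1607

Write σ_i for p''(x_i). With h_i = 2, 2, 2, 2 and divided differences Δ_i = -5/2, 7/2, -7/2, -2, the continuity of p' gives the tridiagonal system
  2·σ_0 + 8·σ_1 + 2·σ_2 = 6(Δ_1 - Δ_0) = 36
  2·σ_1 + 8·σ_2 + 2·σ_3 = 6(Δ_2 - Δ_1) = -42
  2·σ_2 + 8·σ_3 + 2·σ_4 = 6(Δ_3 - Δ_2) = 9
Clamped end conditions give two more equations: 2h_0·σ_0 + h_0·σ_1 = 6(Δ_0 - p'(0)) = 9 and h_3·σ_3 + 2h_3·σ_4 = 6(p'(8) - Δ_3) = 9.
Solving: σ_0 = -61/56, σ_1 = 187/28, σ_2 = -61/8, σ_3 = 79/28, σ_4 = 47/56.
On [6, 8], with p_3(t) = a_3 + b_3·(t - 6) + c_3·(t - 6)² + d_3·(t - 6)³: c_3 = σ_3/2 = 79/56, d_3 = (σ_4 - σ_3)/(6h_3) = -37/224, b_3 = Δ_3 - h_3(2σ_3 + σ_4)/6 = -233/56.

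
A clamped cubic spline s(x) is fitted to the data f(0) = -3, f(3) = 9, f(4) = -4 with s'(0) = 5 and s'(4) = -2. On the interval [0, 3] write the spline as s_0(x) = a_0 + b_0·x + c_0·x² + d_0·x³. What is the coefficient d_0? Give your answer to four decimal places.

Let M_i = s''(x_i). Step sizes h_i = 3, 1; slopes of the chords Δ_i = (y_(i+1) - y_i)/h_i = 4, -13.
  3·M_0 + 8·M_1 + 1·M_2 = 6(Δ_1 - Δ_0) = -102
Clamped end conditions give two more equations: 2h_0·M_0 + h_0·M_1 = 6(Δ_0 - s'(0)) = -6 and h_1·M_1 + 2h_1·M_2 = 6(s'(4) - Δ_1) = 66.
Solving: M_0 = 10, M_1 = -22, M_2 = 44.
On [0, 3], with s_0(x) = a_0 + b_0·x + c_0·x² + d_0·x³: c_0 = M_0/2 = 5, d_0 = (M_1 - M_0)/(6h_0) = -16/9, b_0 = Δ_0 - h_0(2M_0 + M_1)/6 = 5.

-1.7778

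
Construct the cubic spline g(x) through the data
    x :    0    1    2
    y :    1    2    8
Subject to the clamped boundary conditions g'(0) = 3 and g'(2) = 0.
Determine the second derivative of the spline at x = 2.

Write M_i for g''(x_i). With h_i = 1, 1 and divided differences Δ_i = 1, 6, the continuity of g' gives the tridiagonal system
  1·M_0 + 4·M_1 + 1·M_2 = 6(Δ_1 - Δ_0) = 30
Clamped end conditions give two more equations: 2h_0·M_0 + h_0·M_1 = 6(Δ_0 - g'(0)) = -12 and h_1·M_1 + 2h_1·M_2 = 6(g'(2) - Δ_1) = -36.
Hence M_0 = -15, M_1 = 18, M_2 = -27.

-27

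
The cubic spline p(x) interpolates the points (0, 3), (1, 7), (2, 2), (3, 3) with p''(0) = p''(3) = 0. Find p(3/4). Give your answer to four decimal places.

6.9188

Write m_i for p''(x_i). With h_i = 1, 1, 1 and divided differences Δ_i = 4, -5, 1, the continuity of p' gives the tridiagonal system
  1·m_0 + 4·m_1 + 1·m_2 = 6(Δ_1 - Δ_0) = -54
  1·m_1 + 4·m_2 + 1·m_3 = 6(Δ_2 - Δ_1) = 36
Natural end conditions: m_0 = m_3 = 0.
Solving the tridiagonal system: m_0 = 0, m_1 = -84/5, m_2 = 66/5, m_3 = 0.
On [0, 1], p(x) = 3 + 34/5·x + 0·x² - 14/5·x³.
With x = 3/4: p(3/4) = 1107/160.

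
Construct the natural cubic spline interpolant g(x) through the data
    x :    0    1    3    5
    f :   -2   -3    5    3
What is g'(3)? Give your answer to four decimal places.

2.6364

Put M_i = g'' at the i-th knot. Here h = (1, 2, 2) and Δ = (-1, 4, -1), so the interior equations h_(i-1)·M_(i-1) + 2(h_(i-1)+h_i)·M_i + h_i·M_(i+1) = 6(Δ_i − Δ_(i-1)) read
  1·M_0 + 6·M_1 + 2·M_2 = 6(Δ_1 - Δ_0) = 30
  2·M_1 + 8·M_2 + 2·M_3 = 6(Δ_2 - Δ_1) = -30
Natural end conditions: M_0 = M_3 = 0.
Hence M_0 = 0, M_1 = 75/11, M_2 = -60/11, M_3 = 0.
On [3, 5], g'(x) = b_2 + 2c_2·(x - 3) + 3d_2·(x - 3)² with b_2 = Δ_2 - h_2(2M_2 + M_3)/6 = 29/11, c_2 = M_2/2 = -30/11, d_2 = (M_3 - M_2)/(6h_2) = 5/11. So g'(3) = 29/11.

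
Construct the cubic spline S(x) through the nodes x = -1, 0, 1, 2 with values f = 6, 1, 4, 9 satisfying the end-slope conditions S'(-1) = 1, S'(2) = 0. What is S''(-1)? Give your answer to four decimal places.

Put M_i = S'' at the i-th knot. Here h = (1, 1, 1) and Δ = (-5, 3, 5), so the interior equations h_(i-1)·M_(i-1) + 2(h_(i-1)+h_i)·M_i + h_i·M_(i+1) = 6(Δ_i − Δ_(i-1)) read
  1·M_0 + 4·M_1 + 1·M_2 = 6(Δ_1 - Δ_0) = 48
  1·M_1 + 4·M_2 + 1·M_3 = 6(Δ_2 - Δ_1) = 12
Clamped end conditions give two more equations: 2h_0·M_0 + h_0·M_1 = 6(Δ_0 - S'(-1)) = -36 and h_2·M_2 + 2h_2·M_3 = 6(S'(2) - Δ_2) = -30.
Forward elimination and back-substitution give M_0 = -406/15, M_1 = 272/15, M_2 = 38/15, M_3 = -244/15.

-27.0667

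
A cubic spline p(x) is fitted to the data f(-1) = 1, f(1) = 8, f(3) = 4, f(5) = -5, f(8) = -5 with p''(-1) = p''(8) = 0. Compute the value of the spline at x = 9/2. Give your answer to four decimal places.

-3.1481

Write σ_i for p''(x_i). With h_i = 2, 2, 2, 3 and divided differences Δ_i = 7/2, -2, -9/2, 0, the continuity of p' gives the tridiagonal system
  2·σ_0 + 8·σ_1 + 2·σ_2 = 6(Δ_1 - Δ_0) = -33
  2·σ_1 + 8·σ_2 + 2·σ_3 = 6(Δ_2 - Δ_1) = -15
  2·σ_2 + 10·σ_3 + 3·σ_4 = 6(Δ_3 - Δ_2) = 27
Natural end conditions: σ_0 = σ_4 = 0.
Solving the tridiagonal system: σ_0 = 0, σ_1 = -525/142, σ_2 = -243/142, σ_3 = 216/71, σ_4 = 0.
On [3, 5], p(x) = 4 - 621/142·(x - 3) - 243/284·(x - 3)² + 225/568·(x - 3)³.
With (x - 3) = 3/2: p(9/2) = -14305/4544.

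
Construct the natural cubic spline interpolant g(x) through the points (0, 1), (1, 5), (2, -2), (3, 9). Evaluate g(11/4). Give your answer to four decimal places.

With σ_i denoting the second derivative at x_i, h_i = 1, 1, 1, and Δ_i = (y_(i+1) − y_i)/h_i = 4, -7, 11:
  1·σ_0 + 4·σ_1 + 1·σ_2 = 6(Δ_1 - Δ_0) = -66
  1·σ_1 + 4·σ_2 + 1·σ_3 = 6(Δ_2 - Δ_1) = 108
Natural end conditions: σ_0 = σ_3 = 0.
Forward elimination and back-substitution give σ_0 = 0, σ_1 = -124/5, σ_2 = 166/5, σ_3 = 0.
On [2, 3], g(x) = -2 - 1/15·(x - 2) + 83/5·(x - 2)² - 83/15·(x - 2)³.
With (x - 2) = 3/4: g(11/4) = 317/64.

4.9531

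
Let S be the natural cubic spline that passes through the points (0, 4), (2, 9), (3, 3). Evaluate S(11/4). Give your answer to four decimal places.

4.8320

With m_i denoting the second derivative at x_i, h_i = 2, 1, and Δ_i = (y_(i+1) − y_i)/h_i = 5/2, -6:
  2·m_0 + 6·m_1 + 1·m_2 = 6(Δ_1 - Δ_0) = -51
Natural end conditions: m_0 = m_2 = 0.
Hence m_0 = 0, m_1 = -17/2, m_2 = 0.
On [2, 3], S(t) = 9 - 19/6·(t - 2) - 17/4·(t - 2)² + 17/12·(t - 2)³.
With (t - 2) = 3/4: S(11/4) = 1237/256.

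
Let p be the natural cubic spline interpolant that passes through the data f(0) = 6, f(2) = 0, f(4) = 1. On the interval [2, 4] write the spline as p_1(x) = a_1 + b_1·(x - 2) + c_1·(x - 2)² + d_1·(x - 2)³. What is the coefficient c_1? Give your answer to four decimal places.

1.3125

Write M_i for p''(x_i). With h_i = 2, 2 and divided differences Δ_i = -3, 1/2, the continuity of p' gives the tridiagonal system
  2·M_0 + 8·M_1 + 2·M_2 = 6(Δ_1 - Δ_0) = 21
Natural end conditions: M_0 = M_2 = 0.
Solving the tridiagonal system: M_0 = 0, M_1 = 21/8, M_2 = 0.
On [2, 4], with p_1(x) = a_1 + b_1·(x - 2) + c_1·(x - 2)² + d_1·(x - 2)³: c_1 = M_1/2 = 21/16, d_1 = (M_2 - M_1)/(6h_1) = -7/32, b_1 = Δ_1 - h_1(2M_1 + M_2)/6 = -5/4.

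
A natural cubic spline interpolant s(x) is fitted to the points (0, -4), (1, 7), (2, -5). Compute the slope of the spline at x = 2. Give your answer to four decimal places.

Write M_i for s''(x_i). With h_i = 1, 1 and divided differences Δ_i = 11, -12, the continuity of s' gives the tridiagonal system
  1·M_0 + 4·M_1 + 1·M_2 = 6(Δ_1 - Δ_0) = -138
Natural end conditions: M_0 = M_2 = 0.
Forward elimination and back-substitution give M_0 = 0, M_1 = -69/2, M_2 = 0.
On [1, 2], s'(x) = b_1 + 2c_1·(x - 1) + 3d_1·(x - 1)² with b_1 = Δ_1 - h_1(2M_1 + M_2)/6 = -1/2, c_1 = M_1/2 = -69/4, d_1 = (M_2 - M_1)/(6h_1) = 23/4. So s'(2) = -71/4.

-17.7500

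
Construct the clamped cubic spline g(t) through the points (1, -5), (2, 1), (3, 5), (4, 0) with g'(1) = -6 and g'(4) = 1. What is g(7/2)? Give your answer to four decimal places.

Write m_i for g''(x_i). With h_i = 1, 1, 1 and divided differences Δ_i = 6, 4, -5, the continuity of g' gives the tridiagonal system
  1·m_0 + 4·m_1 + 1·m_2 = 6(Δ_1 - Δ_0) = -12
  1·m_1 + 4·m_2 + 1·m_3 = 6(Δ_2 - Δ_1) = -54
Clamped end conditions give two more equations: 2h_0·m_0 + h_0·m_1 = 6(Δ_0 - g'(1)) = 72 and h_2·m_2 + 2h_2·m_3 = 6(g'(4) - Δ_2) = 36.
Solving: m_0 = 604/15, m_1 = -128/15, m_2 = -272/15, m_3 = 406/15.
On [3, 4], g(t) = 5 - 52/15·(t - 3) - 136/15·(t - 3)² + 113/15·(t - 3)³.
With (t - 3) = 1/2: g(7/2) = 233/120.

1.9417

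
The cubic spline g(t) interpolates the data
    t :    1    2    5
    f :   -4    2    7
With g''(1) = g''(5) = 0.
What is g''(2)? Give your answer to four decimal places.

Put M_i = g'' at the i-th knot. Here h = (1, 3) and Δ = (6, 5/3), so the interior equations h_(i-1)·M_(i-1) + 2(h_(i-1)+h_i)·M_i + h_i·M_(i+1) = 6(Δ_i − Δ_(i-1)) read
  1·M_0 + 8·M_1 + 3·M_2 = 6(Δ_1 - Δ_0) = -26
Natural end conditions: M_0 = M_2 = 0.
Forward elimination and back-substitution give M_0 = 0, M_1 = -13/4, M_2 = 0.

-3.2500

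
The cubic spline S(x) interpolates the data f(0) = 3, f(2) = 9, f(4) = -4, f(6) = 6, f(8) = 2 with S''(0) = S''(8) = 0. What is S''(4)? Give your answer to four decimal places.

Let M_i = S''(x_i). Step sizes h_i = 2, 2, 2, 2; slopes of the chords Δ_i = (y_(i+1) - y_i)/h_i = 3, -13/2, 5, -2.
  2·M_0 + 8·M_1 + 2·M_2 = 6(Δ_1 - Δ_0) = -57
  2·M_1 + 8·M_2 + 2·M_3 = 6(Δ_2 - Δ_1) = 69
  2·M_2 + 8·M_3 + 2·M_4 = 6(Δ_3 - Δ_2) = -42
Natural end conditions: M_0 = M_4 = 0.
Solving: M_0 = 0, M_1 = -1173/112, M_2 = 375/28, M_3 = -963/112, M_4 = 0.

13.3929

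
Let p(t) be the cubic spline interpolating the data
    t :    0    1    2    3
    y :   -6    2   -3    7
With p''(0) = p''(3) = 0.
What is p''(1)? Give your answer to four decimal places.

Let σ_i = p''(x_i). Step sizes h_i = 1, 1, 1; slopes of the chords Δ_i = (y_(i+1) - y_i)/h_i = 8, -5, 10.
  1·σ_0 + 4·σ_1 + 1·σ_2 = 6(Δ_1 - Δ_0) = -78
  1·σ_1 + 4·σ_2 + 1·σ_3 = 6(Δ_2 - Δ_1) = 90
Natural end conditions: σ_0 = σ_3 = 0.
Solving the tridiagonal system: σ_0 = 0, σ_1 = -134/5, σ_2 = 146/5, σ_3 = 0.

-26.8000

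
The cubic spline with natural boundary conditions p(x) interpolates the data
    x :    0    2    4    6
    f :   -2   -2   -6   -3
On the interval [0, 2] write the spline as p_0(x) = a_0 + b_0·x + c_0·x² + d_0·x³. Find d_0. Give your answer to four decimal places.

-0.1917

With M_i denoting the second derivative at x_i, h_i = 2, 2, 2, and Δ_i = (y_(i+1) − y_i)/h_i = 0, -2, 3/2:
  2·M_0 + 8·M_1 + 2·M_2 = 6(Δ_1 - Δ_0) = -12
  2·M_1 + 8·M_2 + 2·M_3 = 6(Δ_2 - Δ_1) = 21
Natural end conditions: M_0 = M_3 = 0.
Hence M_0 = 0, M_1 = -23/10, M_2 = 16/5, M_3 = 0.
On [0, 2], with p_0(x) = a_0 + b_0·x + c_0·x² + d_0·x³: c_0 = M_0/2 = 0, d_0 = (M_1 - M_0)/(6h_0) = -23/120, b_0 = Δ_0 - h_0(2M_0 + M_1)/6 = 23/30.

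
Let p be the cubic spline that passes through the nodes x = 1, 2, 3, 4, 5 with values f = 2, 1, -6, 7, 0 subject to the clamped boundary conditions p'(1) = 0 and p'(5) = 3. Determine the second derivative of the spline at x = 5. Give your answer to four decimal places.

With m_i denoting the second derivative at x_i, h_i = 1, 1, 1, 1, and Δ_i = (y_(i+1) − y_i)/h_i = -1, -7, 13, -7:
  1·m_0 + 4·m_1 + 1·m_2 = 6(Δ_1 - Δ_0) = -36
  1·m_1 + 4·m_2 + 1·m_3 = 6(Δ_2 - Δ_1) = 120
  1·m_2 + 4·m_3 + 1·m_4 = 6(Δ_3 - Δ_2) = -120
Clamped end conditions give two more equations: 2h_0·m_0 + h_0·m_1 = 6(Δ_0 - p'(1)) = -6 and h_3·m_3 + 2h_3·m_4 = 6(p'(5) - Δ_3) = 60.
Solving: m_0 = 249/28, m_1 = -333/14, m_2 = 201/4, m_3 = -801/14, m_4 = 1641/28.

58.6071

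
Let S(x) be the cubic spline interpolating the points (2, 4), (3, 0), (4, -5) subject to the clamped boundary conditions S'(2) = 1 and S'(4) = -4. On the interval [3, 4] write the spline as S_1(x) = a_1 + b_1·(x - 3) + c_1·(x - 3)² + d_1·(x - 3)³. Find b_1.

Put M_i = S'' at the i-th knot. Here h = (1, 1) and Δ = (-4, -5), so the interior equations h_(i-1)·M_(i-1) + 2(h_(i-1)+h_i)·M_i + h_i·M_(i+1) = 6(Δ_i − Δ_(i-1)) read
  1·M_0 + 4·M_1 + 1·M_2 = 6(Δ_1 - Δ_0) = -6
Clamped end conditions give two more equations: 2h_0·M_0 + h_0·M_1 = 6(Δ_0 - S'(2)) = -30 and h_1·M_1 + 2h_1·M_2 = 6(S'(4) - Δ_1) = 6.
Hence M_0 = -16, M_1 = 2, M_2 = 2.
On [3, 4], with S_1(x) = a_1 + b_1·(x - 3) + c_1·(x - 3)² + d_1·(x - 3)³: c_1 = M_1/2 = 1, d_1 = (M_2 - M_1)/(6h_1) = 0, b_1 = Δ_1 - h_1(2M_1 + M_2)/6 = -6.

-6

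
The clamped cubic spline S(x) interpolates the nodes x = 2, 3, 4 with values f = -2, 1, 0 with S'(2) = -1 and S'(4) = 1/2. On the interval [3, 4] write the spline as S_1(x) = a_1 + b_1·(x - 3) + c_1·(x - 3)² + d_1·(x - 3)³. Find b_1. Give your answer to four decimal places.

1.6250

With m_i denoting the second derivative at x_i, h_i = 1, 1, and Δ_i = (y_(i+1) − y_i)/h_i = 3, -1:
  1·m_0 + 4·m_1 + 1·m_2 = 6(Δ_1 - Δ_0) = -24
Clamped end conditions give two more equations: 2h_0·m_0 + h_0·m_1 = 6(Δ_0 - S'(2)) = 24 and h_1·m_1 + 2h_1·m_2 = 6(S'(4) - Δ_1) = 9.
Solving: m_0 = 75/4, m_1 = -27/2, m_2 = 45/4.
On [3, 4], with S_1(x) = a_1 + b_1·(x - 3) + c_1·(x - 3)² + d_1·(x - 3)³: c_1 = m_1/2 = -27/4, d_1 = (m_2 - m_1)/(6h_1) = 33/8, b_1 = Δ_1 - h_1(2m_1 + m_2)/6 = 13/8.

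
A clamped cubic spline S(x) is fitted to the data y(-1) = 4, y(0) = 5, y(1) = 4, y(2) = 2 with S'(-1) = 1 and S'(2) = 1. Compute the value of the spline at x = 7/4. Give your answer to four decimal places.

Put m_i = S'' at the i-th knot. Here h = (1, 1, 1) and Δ = (1, -1, -2), so the interior equations h_(i-1)·m_(i-1) + 2(h_(i-1)+h_i)·m_i + h_i·m_(i+1) = 6(Δ_i − Δ_(i-1)) read
  1·m_0 + 4·m_1 + 1·m_2 = 6(Δ_1 - Δ_0) = -12
  1·m_1 + 4·m_2 + 1·m_3 = 6(Δ_2 - Δ_1) = -6
Clamped end conditions give two more equations: 2h_0·m_0 + h_0·m_1 = 6(Δ_0 - S'(-1)) = 0 and h_2·m_2 + 2h_2·m_3 = 6(S'(2) - Δ_2) = 18.
Hence m_0 = 6/5, m_1 = -12/5, m_2 = -18/5, m_3 = 54/5.
On [1, 2], S(x) = 4 - 13/5·(x - 1) - 9/5·(x - 1)² + 12/5·(x - 1)³.
With (x - 1) = 3/4: S(7/4) = 41/20.

2.0500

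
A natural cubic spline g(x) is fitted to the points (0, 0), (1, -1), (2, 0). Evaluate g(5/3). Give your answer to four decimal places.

Write m_i for g''(x_i). With h_i = 1, 1 and divided differences Δ_i = -1, 1, the continuity of g' gives the tridiagonal system
  1·m_0 + 4·m_1 + 1·m_2 = 6(Δ_1 - Δ_0) = 12
Natural end conditions: m_0 = m_2 = 0.
Forward elimination and back-substitution give m_0 = 0, m_1 = 3, m_2 = 0.
On [1, 2], g(x) = -1 + 0·(x - 1) + 3/2·(x - 1)² - 1/2·(x - 1)³.
With (x - 1) = 2/3: g(5/3) = -13/27.

-0.4815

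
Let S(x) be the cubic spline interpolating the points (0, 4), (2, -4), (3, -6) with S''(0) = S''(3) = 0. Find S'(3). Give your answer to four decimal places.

-1.6667

Put σ_i = S'' at the i-th knot. Here h = (2, 1) and Δ = (-4, -2), so the interior equations h_(i-1)·σ_(i-1) + 2(h_(i-1)+h_i)·σ_i + h_i·σ_(i+1) = 6(Δ_i − Δ_(i-1)) read
  2·σ_0 + 6·σ_1 + 1·σ_2 = 6(Δ_1 - Δ_0) = 12
Natural end conditions: σ_0 = σ_2 = 0.
Hence σ_0 = 0, σ_1 = 2, σ_2 = 0.
On [2, 3], S'(x) = b_1 + 2c_1·(x - 2) + 3d_1·(x - 2)² with b_1 = Δ_1 - h_1(2σ_1 + σ_2)/6 = -8/3, c_1 = σ_1/2 = 1, d_1 = (σ_2 - σ_1)/(6h_1) = -1/3. So S'(3) = -5/3.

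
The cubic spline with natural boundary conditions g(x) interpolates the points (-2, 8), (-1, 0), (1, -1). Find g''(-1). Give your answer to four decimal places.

7.5000

Write σ_i for g''(x_i). With h_i = 1, 2 and divided differences Δ_i = -8, -1/2, the continuity of g' gives the tridiagonal system
  1·σ_0 + 6·σ_1 + 2·σ_2 = 6(Δ_1 - Δ_0) = 45
Natural end conditions: σ_0 = σ_2 = 0.
Hence σ_0 = 0, σ_1 = 15/2, σ_2 = 0.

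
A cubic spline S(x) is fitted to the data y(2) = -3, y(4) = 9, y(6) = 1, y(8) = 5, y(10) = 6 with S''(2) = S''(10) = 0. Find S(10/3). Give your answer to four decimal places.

7.3214

Write m_i for S''(x_i). With h_i = 2, 2, 2, 2 and divided differences Δ_i = 6, -4, 2, 1/2, the continuity of S' gives the tridiagonal system
  2·m_0 + 8·m_1 + 2·m_2 = 6(Δ_1 - Δ_0) = -60
  2·m_1 + 8·m_2 + 2·m_3 = 6(Δ_2 - Δ_1) = 36
  2·m_2 + 8·m_3 + 2·m_4 = 6(Δ_3 - Δ_2) = -9
Natural end conditions: m_0 = m_4 = 0.
Forward elimination and back-substitution give m_0 = 0, m_1 = -1053/112, m_2 = 213/28, m_3 = -339/112, m_4 = 0.
On [2, 4], S(x) = -3 + 1023/112·(x - 2) + 0·(x - 2)² - 351/448·(x - 2)³.
With (x - 2) = 4/3: S(10/3) = 205/28.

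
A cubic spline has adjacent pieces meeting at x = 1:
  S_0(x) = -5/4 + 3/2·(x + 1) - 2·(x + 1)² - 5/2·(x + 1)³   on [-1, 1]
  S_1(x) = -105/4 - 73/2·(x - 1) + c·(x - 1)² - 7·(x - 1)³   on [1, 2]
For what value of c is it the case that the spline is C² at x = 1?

S_0''(x) = -4 - 15·(x + 1), so S_0''(1) = -34. On the right, S_1''(1) = 2c, so c = -17.

-17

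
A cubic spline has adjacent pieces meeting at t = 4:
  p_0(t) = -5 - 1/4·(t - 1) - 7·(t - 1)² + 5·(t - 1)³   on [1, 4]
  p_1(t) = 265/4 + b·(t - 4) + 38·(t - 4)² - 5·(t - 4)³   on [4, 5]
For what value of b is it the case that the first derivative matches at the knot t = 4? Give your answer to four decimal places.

92.7500

p_0'(t) = -1/4 - 14·(t - 1) + 15·(t - 1)², so p_0'(4) = 371/4. On the right, p_1'(4) = b, so b = 371/4.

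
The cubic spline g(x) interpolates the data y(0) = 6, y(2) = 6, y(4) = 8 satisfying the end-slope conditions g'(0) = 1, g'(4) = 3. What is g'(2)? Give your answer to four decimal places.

-0.2500

With M_i denoting the second derivative at x_i, h_i = 2, 2, and Δ_i = (y_(i+1) − y_i)/h_i = 0, 1:
  2·M_0 + 8·M_1 + 2·M_2 = 6(Δ_1 - Δ_0) = 6
Clamped end conditions give two more equations: 2h_0·M_0 + h_0·M_1 = 6(Δ_0 - g'(0)) = -6 and h_1·M_1 + 2h_1·M_2 = 6(g'(4) - Δ_1) = 12.
Forward elimination and back-substitution give M_0 = -7/4, M_1 = 1/2, M_2 = 11/4.
On [2, 4], g'(x) = b_1 + 2c_1·(x - 2) + 3d_1·(x - 2)² with b_1 = Δ_1 - h_1(2M_1 + M_2)/6 = -1/4, c_1 = M_1/2 = 1/4, d_1 = (M_2 - M_1)/(6h_1) = 3/16. So g'(2) = -1/4.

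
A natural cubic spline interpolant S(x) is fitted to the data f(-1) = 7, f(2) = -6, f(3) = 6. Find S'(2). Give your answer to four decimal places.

7.9167

Write σ_i for S''(x_i). With h_i = 3, 1 and divided differences Δ_i = -13/3, 12, the continuity of S' gives the tridiagonal system
  3·σ_0 + 8·σ_1 + 1·σ_2 = 6(Δ_1 - Δ_0) = 98
Natural end conditions: σ_0 = σ_2 = 0.
Solving the tridiagonal system: σ_0 = 0, σ_1 = 49/4, σ_2 = 0.
On [2, 3], S'(x) = b_1 + 2c_1·(x - 2) + 3d_1·(x - 2)² with b_1 = Δ_1 - h_1(2σ_1 + σ_2)/6 = 95/12, c_1 = σ_1/2 = 49/8, d_1 = (σ_2 - σ_1)/(6h_1) = -49/24. So S'(2) = 95/12.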